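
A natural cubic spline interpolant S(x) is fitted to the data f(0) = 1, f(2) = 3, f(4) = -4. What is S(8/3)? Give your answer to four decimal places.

Put M_i = S'' at the i-th knot. Here h = (2, 2) and Δ = (1, -7/2), so the interior equations h_(i-1)·M_(i-1) + 2(h_(i-1)+h_i)·M_i + h_i·M_(i+1) = 6(Δ_i − Δ_(i-1)) read
  2·M_0 + 8·M_1 + 2·M_2 = 6(Δ_1 - Δ_0) = -27
Natural end conditions: M_0 = M_2 = 0.
Hence M_0 = 0, M_1 = -27/8, M_2 = 0.
On [2, 4], S(x) = 3 - 5/4·(x - 2) - 27/16·(x - 2)² + 9/32·(x - 2)³.
With (x - 2) = 2/3: S(8/3) = 3/2.

1.5000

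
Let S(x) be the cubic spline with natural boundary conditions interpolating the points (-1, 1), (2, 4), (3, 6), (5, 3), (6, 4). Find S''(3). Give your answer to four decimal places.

Write m_i for S''(x_i). With h_i = 3, 1, 2, 1 and divided differences Δ_i = 1, 2, -3/2, 1, the continuity of S' gives the tridiagonal system
  3·m_0 + 8·m_1 + 1·m_2 = 6(Δ_1 - Δ_0) = 6
  1·m_1 + 6·m_2 + 2·m_3 = 6(Δ_2 - Δ_1) = -21
  2·m_2 + 6·m_3 + 1·m_4 = 6(Δ_3 - Δ_2) = 15
Natural end conditions: m_0 = m_4 = 0.
Solving: m_0 = 0, m_1 = 174/125, m_2 = -642/125, m_3 = 1053/250, m_4 = 0.

-5.1360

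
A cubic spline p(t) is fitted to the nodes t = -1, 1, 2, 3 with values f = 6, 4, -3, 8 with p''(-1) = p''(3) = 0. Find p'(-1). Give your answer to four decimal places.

Write M_i for p''(x_i). With h_i = 2, 1, 1 and divided differences Δ_i = -1, -7, 11, the continuity of p' gives the tridiagonal system
  2·M_0 + 6·M_1 + 1·M_2 = 6(Δ_1 - Δ_0) = -36
  1·M_1 + 4·M_2 + 1·M_3 = 6(Δ_2 - Δ_1) = 108
Natural end conditions: M_0 = M_3 = 0.
Hence M_0 = 0, M_1 = -252/23, M_2 = 684/23, M_3 = 0.
On [-1, 1], p'(t) = b_0 + 2c_0·(t + 1) + 3d_0·(t + 1)² with b_0 = Δ_0 - h_0(2M_0 + M_1)/6 = 61/23, c_0 = M_0/2 = 0, d_0 = (M_1 - M_0)/(6h_0) = -21/23. So p'(-1) = 61/23.

2.6522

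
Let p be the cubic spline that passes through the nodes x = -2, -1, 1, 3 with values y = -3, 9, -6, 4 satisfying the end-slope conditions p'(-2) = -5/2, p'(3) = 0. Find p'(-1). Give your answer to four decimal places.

Put M_i = p'' at the i-th knot. Here h = (1, 2, 2) and Δ = (12, -15/2, 5), so the interior equations h_(i-1)·M_(i-1) + 2(h_(i-1)+h_i)·M_i + h_i·M_(i+1) = 6(Δ_i − Δ_(i-1)) read
  1·M_0 + 6·M_1 + 2·M_2 = 6(Δ_1 - Δ_0) = -117
  2·M_1 + 8·M_2 + 2·M_3 = 6(Δ_2 - Δ_1) = 75
Clamped end conditions give two more equations: 2h_0·M_0 + h_0·M_1 = 6(Δ_0 - p'(-2)) = 87 and h_2·M_2 + 2h_2·M_3 = 6(p'(3) - Δ_2) = -30.
Forward elimination and back-substitution give M_0 = 1435/23, M_1 = -869/23, M_2 = 544/23, M_3 = -889/46.
On [-1, 1], p'(x) = b_1 + 2c_1·(x + 1) + 3d_1·(x + 1)² with b_1 = Δ_1 - h_1(2M_1 + M_2)/6 = 451/46, c_1 = M_1/2 = -869/46, d_1 = (M_2 - M_1)/(6h_1) = 471/92. So p'(-1) = 451/46.

9.8043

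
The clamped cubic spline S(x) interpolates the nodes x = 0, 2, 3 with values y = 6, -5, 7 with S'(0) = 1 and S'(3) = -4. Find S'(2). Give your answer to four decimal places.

Let σ_i = S''(x_i). Step sizes h_i = 2, 1; slopes of the chords Δ_i = (y_(i+1) - y_i)/h_i = -11/2, 12.
  2·σ_0 + 6·σ_1 + 1·σ_2 = 6(Δ_1 - Δ_0) = 105
Clamped end conditions give two more equations: 2h_0·σ_0 + h_0·σ_1 = 6(Δ_0 - S'(0)) = -39 and h_1·σ_1 + 2h_1·σ_2 = 6(S'(3) - Δ_1) = -96.
Forward elimination and back-substitution give σ_0 = -347/12, σ_1 = 115/3, σ_2 = -403/6.
On [2, 3], S'(x) = b_1 + 2c_1·(x - 2) + 3d_1·(x - 2)² with b_1 = Δ_1 - h_1(2σ_1 + σ_2)/6 = 125/12, c_1 = σ_1/2 = 115/6, d_1 = (σ_2 - σ_1)/(6h_1) = -211/12. So S'(2) = 125/12.

10.4167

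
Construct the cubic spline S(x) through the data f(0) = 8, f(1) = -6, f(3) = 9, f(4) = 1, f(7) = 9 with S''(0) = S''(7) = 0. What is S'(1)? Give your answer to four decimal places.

With M_i denoting the second derivative at x_i, h_i = 1, 2, 1, 3, and Δ_i = (y_(i+1) − y_i)/h_i = -14, 15/2, -8, 8/3:
  1·M_0 + 6·M_1 + 2·M_2 = 6(Δ_1 - Δ_0) = 129
  2·M_1 + 6·M_2 + 1·M_3 = 6(Δ_2 - Δ_1) = -93
  1·M_2 + 8·M_3 + 3·M_4 = 6(Δ_3 - Δ_2) = 64
Natural end conditions: M_0 = M_4 = 0.
Solving: M_0 = 0, M_1 = 7679/250, M_2 = -3456/125, M_3 = 1432/125, M_4 = 0.
On [1, 3], S'(x) = b_1 + 2c_1·(x - 1) + 3d_1·(x - 1)² with b_1 = Δ_1 - h_1(2M_1 + M_2)/6 = -2821/750, c_1 = M_1/2 = 7679/500, d_1 = (M_2 - M_1)/(6h_1) = -14591/3000. So S'(1) = -2821/750.

-3.7613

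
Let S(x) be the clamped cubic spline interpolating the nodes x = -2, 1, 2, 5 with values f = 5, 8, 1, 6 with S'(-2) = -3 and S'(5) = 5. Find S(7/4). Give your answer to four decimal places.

2.7176

With m_i denoting the second derivative at x_i, h_i = 3, 1, 3, and Δ_i = (y_(i+1) − y_i)/h_i = 1, -7, 5/3:
  3·m_0 + 8·m_1 + 1·m_2 = 6(Δ_1 - Δ_0) = -48
  1·m_1 + 8·m_2 + 3·m_3 = 6(Δ_2 - Δ_1) = 52
Clamped end conditions give two more equations: 2h_0·m_0 + h_0·m_1 = 6(Δ_0 - S'(-2)) = 24 and h_2·m_2 + 2h_2·m_3 = 6(S'(5) - Δ_2) = 20.
Hence m_0 = 508/55, m_1 = -576/55, m_2 = 444/55, m_3 = -116/165.
On [1, 2], S(x) = 8 - 267/55·(x - 1) - 288/55·(x - 1)² + 34/11·(x - 1)³.
With (x - 1) = 3/4: S(7/4) = 4783/1760.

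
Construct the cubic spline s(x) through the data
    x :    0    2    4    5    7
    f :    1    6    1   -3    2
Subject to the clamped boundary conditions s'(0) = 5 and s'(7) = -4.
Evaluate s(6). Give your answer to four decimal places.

Put M_i = s'' at the i-th knot. Here h = (2, 2, 1, 2) and Δ = (5/2, -5/2, -4, 5/2), so the interior equations h_(i-1)·M_(i-1) + 2(h_(i-1)+h_i)·M_i + h_i·M_(i+1) = 6(Δ_i − Δ_(i-1)) read
  2·M_0 + 8·M_1 + 2·M_2 = 6(Δ_1 - Δ_0) = -30
  2·M_1 + 6·M_2 + 1·M_3 = 6(Δ_2 - Δ_1) = -9
  1·M_2 + 6·M_3 + 2·M_4 = 6(Δ_3 - Δ_2) = 39
Clamped end conditions give two more equations: 2h_0·M_0 + h_0·M_1 = 6(Δ_0 - s'(0)) = -15 and h_3·M_3 + 2h_3·M_4 = 6(s'(7) - Δ_3) = -39.
Solving: M_0 = -309/122, M_1 = -297/122, M_2 = -333/122, M_3 = 747/61, M_4 = -3873/244.
On [5, 7], s(x) = -3 - 91/244·(x - 5) + 747/122·(x - 5)² - 2287/976·(x - 5)³.
With (x - 5) = 1: s(6) = 397/976.

0.4068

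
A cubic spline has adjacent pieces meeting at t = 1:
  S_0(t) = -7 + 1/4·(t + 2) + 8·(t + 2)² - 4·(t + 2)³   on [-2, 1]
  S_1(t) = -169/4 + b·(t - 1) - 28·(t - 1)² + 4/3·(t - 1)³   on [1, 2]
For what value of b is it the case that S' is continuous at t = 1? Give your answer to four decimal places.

-59.7500

S_0'(t) = 1/4 + 16·(t + 2) - 12·(t + 2)², so S_0'(1) = -239/4. On the right, S_1'(1) = b, so b = -239/4.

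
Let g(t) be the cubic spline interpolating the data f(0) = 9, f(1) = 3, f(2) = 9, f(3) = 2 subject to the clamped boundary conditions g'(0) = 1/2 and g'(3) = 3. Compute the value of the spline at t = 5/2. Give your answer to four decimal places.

4.9292

Write σ_i for g''(x_i). With h_i = 1, 1, 1 and divided differences Δ_i = -6, 6, -7, the continuity of g' gives the tridiagonal system
  1·σ_0 + 4·σ_1 + 1·σ_2 = 6(Δ_1 - Δ_0) = 72
  1·σ_1 + 4·σ_2 + 1·σ_3 = 6(Δ_2 - Δ_1) = -78
Clamped end conditions give two more equations: 2h_0·σ_0 + h_0·σ_1 = 6(Δ_0 - g'(0)) = -39 and h_2·σ_2 + 2h_2·σ_3 = 6(g'(3) - Δ_2) = 60.
Hence σ_0 = -578/15, σ_1 = 571/15, σ_2 = -626/15, σ_3 = 763/15.
On [2, 3], g(t) = 9 - 47/30·(t - 2) - 313/15·(t - 2)² + 463/30·(t - 2)³.
With (t - 2) = 1/2: g(5/2) = 1183/240.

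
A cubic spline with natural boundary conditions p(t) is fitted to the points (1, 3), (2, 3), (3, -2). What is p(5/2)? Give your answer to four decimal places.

0.9688

With σ_i denoting the second derivative at x_i, h_i = 1, 1, and Δ_i = (y_(i+1) − y_i)/h_i = 0, -5:
  1·σ_0 + 4·σ_1 + 1·σ_2 = 6(Δ_1 - Δ_0) = -30
Natural end conditions: σ_0 = σ_2 = 0.
Hence σ_0 = 0, σ_1 = -15/2, σ_2 = 0.
On [2, 3], p(t) = 3 - 5/2·(t - 2) - 15/4·(t - 2)² + 5/4·(t - 2)³.
With (t - 2) = 1/2: p(5/2) = 31/32.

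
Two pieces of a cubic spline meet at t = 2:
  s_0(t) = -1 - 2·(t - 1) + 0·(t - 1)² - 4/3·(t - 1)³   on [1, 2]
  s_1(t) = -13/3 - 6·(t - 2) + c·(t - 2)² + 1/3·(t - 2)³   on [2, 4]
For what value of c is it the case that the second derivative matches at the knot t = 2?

-4

s_0''(t) = 0 - 8·(t - 1), so s_0''(2) = -8. On the right, s_1''(2) = 2c, so c = -4.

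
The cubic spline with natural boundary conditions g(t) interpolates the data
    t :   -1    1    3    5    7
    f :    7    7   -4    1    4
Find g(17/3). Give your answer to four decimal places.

2.6944

Put σ_i = g'' at the i-th knot. Here h = (2, 2, 2, 2) and Δ = (0, -11/2, 5/2, 3/2), so the interior equations h_(i-1)·σ_(i-1) + 2(h_(i-1)+h_i)·σ_i + h_i·σ_(i+1) = 6(Δ_i − Δ_(i-1)) read
  2·σ_0 + 8·σ_1 + 2·σ_2 = 6(Δ_1 - Δ_0) = -33
  2·σ_1 + 8·σ_2 + 2·σ_3 = 6(Δ_2 - Δ_1) = 48
  2·σ_2 + 8·σ_3 + 2·σ_4 = 6(Δ_3 - Δ_2) = -6
Natural end conditions: σ_0 = σ_4 = 0.
Solving: σ_0 = 0, σ_1 = -99/16, σ_2 = 33/4, σ_3 = -45/16, σ_4 = 0.
On [5, 7], g(t) = 1 + 27/8·(t - 5) - 45/32·(t - 5)² + 15/64·(t - 5)³.
With (t - 5) = 2/3: g(17/3) = 97/36.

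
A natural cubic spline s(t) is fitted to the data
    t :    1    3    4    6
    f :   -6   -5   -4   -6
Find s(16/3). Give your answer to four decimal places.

Put M_i = s'' at the i-th knot. Here h = (2, 1, 2) and Δ = (1/2, 1, -1), so the interior equations h_(i-1)·M_(i-1) + 2(h_(i-1)+h_i)·M_i + h_i·M_(i+1) = 6(Δ_i − Δ_(i-1)) read
  2·M_0 + 6·M_1 + 1·M_2 = 6(Δ_1 - Δ_0) = 3
  1·M_1 + 6·M_2 + 2·M_3 = 6(Δ_2 - Δ_1) = -12
Natural end conditions: M_0 = M_3 = 0.
Hence M_0 = 0, M_1 = 6/7, M_2 = -15/7, M_3 = 0.
On [4, 6], s(t) = -4 + 3/7·(t - 4) - 15/14·(t - 4)² + 5/28·(t - 4)³.
With (t - 4) = 4/3: s(16/3) = -928/189.

-4.9101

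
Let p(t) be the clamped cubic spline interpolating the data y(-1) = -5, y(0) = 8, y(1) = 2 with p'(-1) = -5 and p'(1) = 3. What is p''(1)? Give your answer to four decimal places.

Put M_i = p'' at the i-th knot. Here h = (1, 1) and Δ = (13, -6), so the interior equations h_(i-1)·M_(i-1) + 2(h_(i-1)+h_i)·M_i + h_i·M_(i+1) = 6(Δ_i − Δ_(i-1)) read
  1·M_0 + 4·M_1 + 1·M_2 = 6(Δ_1 - Δ_0) = -114
Clamped end conditions give two more equations: 2h_0·M_0 + h_0·M_1 = 6(Δ_0 - p'(-1)) = 108 and h_1·M_1 + 2h_1·M_2 = 6(p'(1) - Δ_1) = 54.
Solving: M_0 = 173/2, M_1 = -65, M_2 = 119/2.

59.5000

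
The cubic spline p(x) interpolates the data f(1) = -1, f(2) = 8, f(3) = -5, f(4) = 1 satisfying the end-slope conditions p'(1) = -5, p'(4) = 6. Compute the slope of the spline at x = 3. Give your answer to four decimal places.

-6.7333

Let M_i = p''(x_i). Step sizes h_i = 1, 1, 1; slopes of the chords Δ_i = (y_(i+1) - y_i)/h_i = 9, -13, 6.
  1·M_0 + 4·M_1 + 1·M_2 = 6(Δ_1 - Δ_0) = -132
  1·M_1 + 4·M_2 + 1·M_3 = 6(Δ_2 - Δ_1) = 114
Clamped end conditions give two more equations: 2h_0·M_0 + h_0·M_1 = 6(Δ_0 - p'(1)) = 84 and h_2·M_2 + 2h_2·M_3 = 6(p'(4) - Δ_2) = 0.
Solving: M_0 = 1112/15, M_1 = -964/15, M_2 = 764/15, M_3 = -382/15.
On [3, 4], p'(x) = b_2 + 2c_2·(x - 3) + 3d_2·(x - 3)² with b_2 = Δ_2 - h_2(2M_2 + M_3)/6 = -101/15, c_2 = M_2/2 = 382/15, d_2 = (M_3 - M_2)/(6h_2) = -191/15. So p'(3) = -101/15.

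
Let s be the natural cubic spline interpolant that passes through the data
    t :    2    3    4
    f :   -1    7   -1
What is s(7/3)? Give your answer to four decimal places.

2.8519

Write M_i for s''(x_i). With h_i = 1, 1 and divided differences Δ_i = 8, -8, the continuity of s' gives the tridiagonal system
  1·M_0 + 4·M_1 + 1·M_2 = 6(Δ_1 - Δ_0) = -96
Natural end conditions: M_0 = M_2 = 0.
Hence M_0 = 0, M_1 = -24, M_2 = 0.
On [2, 3], s(t) = -1 + 12·(t - 2) + 0·(t - 2)² - 4·(t - 2)³.
With (t - 2) = 1/3: s(7/3) = 77/27.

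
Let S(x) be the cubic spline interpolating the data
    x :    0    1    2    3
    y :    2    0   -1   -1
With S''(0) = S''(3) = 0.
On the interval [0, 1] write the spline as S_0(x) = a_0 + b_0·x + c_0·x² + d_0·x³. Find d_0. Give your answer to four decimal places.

0.2000

Let m_i = S''(x_i). Step sizes h_i = 1, 1, 1; slopes of the chords Δ_i = (y_(i+1) - y_i)/h_i = -2, -1, 0.
  1·m_0 + 4·m_1 + 1·m_2 = 6(Δ_1 - Δ_0) = 6
  1·m_1 + 4·m_2 + 1·m_3 = 6(Δ_2 - Δ_1) = 6
Natural end conditions: m_0 = m_3 = 0.
Solving: m_0 = 0, m_1 = 6/5, m_2 = 6/5, m_3 = 0.
On [0, 1], with S_0(x) = a_0 + b_0·x + c_0·x² + d_0·x³: c_0 = m_0/2 = 0, d_0 = (m_1 - m_0)/(6h_0) = 1/5, b_0 = Δ_0 - h_0(2m_0 + m_1)/6 = -11/5.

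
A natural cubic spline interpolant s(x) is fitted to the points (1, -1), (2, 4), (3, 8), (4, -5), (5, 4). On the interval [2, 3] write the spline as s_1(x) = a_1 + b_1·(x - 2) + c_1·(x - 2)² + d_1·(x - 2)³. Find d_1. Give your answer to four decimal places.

Let m_i = s''(x_i). Step sizes h_i = 1, 1, 1, 1; slopes of the chords Δ_i = (y_(i+1) - y_i)/h_i = 5, 4, -13, 9.
  1·m_0 + 4·m_1 + 1·m_2 = 6(Δ_1 - Δ_0) = -6
  1·m_1 + 4·m_2 + 1·m_3 = 6(Δ_2 - Δ_1) = -102
  1·m_2 + 4·m_3 + 1·m_4 = 6(Δ_3 - Δ_2) = 132
Natural end conditions: m_0 = m_4 = 0.
Solving the tridiagonal system: m_0 = 0, m_1 = 225/28, m_2 = -267/7, m_3 = 1191/28, m_4 = 0.
On [2, 3], with s_1(x) = a_1 + b_1·(x - 2) + c_1·(x - 2)² + d_1·(x - 2)³: c_1 = m_1/2 = 225/56, d_1 = (m_2 - m_1)/(6h_1) = -431/56, b_1 = Δ_1 - h_1(2m_1 + m_2)/6 = 215/28.

-7.6964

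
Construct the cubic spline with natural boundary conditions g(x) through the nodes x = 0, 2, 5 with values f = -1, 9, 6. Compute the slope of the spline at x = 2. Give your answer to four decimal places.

Write m_i for g''(x_i). With h_i = 2, 3 and divided differences Δ_i = 5, -1, the continuity of g' gives the tridiagonal system
  2·m_0 + 10·m_1 + 3·m_2 = 6(Δ_1 - Δ_0) = -36
Natural end conditions: m_0 = m_2 = 0.
Solving the tridiagonal system: m_0 = 0, m_1 = -18/5, m_2 = 0.
On [2, 5], g'(x) = b_1 + 2c_1·(x - 2) + 3d_1·(x - 2)² with b_1 = Δ_1 - h_1(2m_1 + m_2)/6 = 13/5, c_1 = m_1/2 = -9/5, d_1 = (m_2 - m_1)/(6h_1) = 1/5. So g'(2) = 13/5.

2.6000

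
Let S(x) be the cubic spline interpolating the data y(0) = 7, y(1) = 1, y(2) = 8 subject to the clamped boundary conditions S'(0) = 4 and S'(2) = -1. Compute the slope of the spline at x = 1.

0

With M_i denoting the second derivative at x_i, h_i = 1, 1, and Δ_i = (y_(i+1) − y_i)/h_i = -6, 7:
  1·M_0 + 4·M_1 + 1·M_2 = 6(Δ_1 - Δ_0) = 78
Clamped end conditions give two more equations: 2h_0·M_0 + h_0·M_1 = 6(Δ_0 - S'(0)) = -60 and h_1·M_1 + 2h_1·M_2 = 6(S'(2) - Δ_1) = -48.
Solving: M_0 = -52, M_1 = 44, M_2 = -46.
On [1, 2], S'(x) = b_1 + 2c_1·(x - 1) + 3d_1·(x - 1)² with b_1 = Δ_1 - h_1(2M_1 + M_2)/6 = 0, c_1 = M_1/2 = 22, d_1 = (M_2 - M_1)/(6h_1) = -15. So S'(1) = 0.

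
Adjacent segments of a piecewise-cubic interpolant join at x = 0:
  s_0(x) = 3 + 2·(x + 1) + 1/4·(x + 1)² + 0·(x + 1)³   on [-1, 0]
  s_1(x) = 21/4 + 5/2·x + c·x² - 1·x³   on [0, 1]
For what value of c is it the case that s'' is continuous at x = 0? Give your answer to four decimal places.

s_0''(x) = 1/2 + 0·(x + 1), so s_0''(0) = 1/2. On the right, s_1''(0) = 2c, so c = 1/4.

0.2500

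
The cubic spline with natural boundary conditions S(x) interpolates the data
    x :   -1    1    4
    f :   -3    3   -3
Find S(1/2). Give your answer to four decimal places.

2.1563

Let m_i = S''(x_i). Step sizes h_i = 2, 3; slopes of the chords Δ_i = (y_(i+1) - y_i)/h_i = 3, -2.
  2·m_0 + 10·m_1 + 3·m_2 = 6(Δ_1 - Δ_0) = -30
Natural end conditions: m_0 = m_2 = 0.
Forward elimination and back-substitution give m_0 = 0, m_1 = -3, m_2 = 0.
On [-1, 1], S(x) = -3 + 4·(x + 1) + 0·(x + 1)² - 1/4·(x + 1)³.
With (x + 1) = 3/2: S(1/2) = 69/32.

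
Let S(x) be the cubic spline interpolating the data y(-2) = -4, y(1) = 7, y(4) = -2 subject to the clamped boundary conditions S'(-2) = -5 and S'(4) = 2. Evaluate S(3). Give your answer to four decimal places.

-0.2778

Write σ_i for S''(x_i). With h_i = 3, 3 and divided differences Δ_i = 11/3, -3, the continuity of S' gives the tridiagonal system
  3·σ_0 + 12·σ_1 + 3·σ_2 = 6(Δ_1 - Δ_0) = -40
Clamped end conditions give two more equations: 2h_0·σ_0 + h_0·σ_1 = 6(Δ_0 - S'(-2)) = 52 and h_1·σ_1 + 2h_1·σ_2 = 6(S'(4) - Δ_1) = 30.
Solving the tridiagonal system: σ_0 = 79/6, σ_1 = -9, σ_2 = 19/2.
On [1, 4], S(x) = 7 + 5/4·(x - 1) - 9/2·(x - 1)² + 37/36·(x - 1)³.
With (x - 1) = 2: S(3) = -5/18.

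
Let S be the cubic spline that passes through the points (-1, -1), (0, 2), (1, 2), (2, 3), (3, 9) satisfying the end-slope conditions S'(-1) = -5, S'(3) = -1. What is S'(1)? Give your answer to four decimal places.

Write M_i for S''(x_i). With h_i = 1, 1, 1, 1 and divided differences Δ_i = 3, 0, 1, 6, the continuity of S' gives the tridiagonal system
  1·M_0 + 4·M_1 + 1·M_2 = 6(Δ_1 - Δ_0) = -18
  1·M_1 + 4·M_2 + 1·M_3 = 6(Δ_2 - Δ_1) = 6
  1·M_2 + 4·M_3 + 1·M_4 = 6(Δ_3 - Δ_2) = 30
Clamped end conditions give two more equations: 2h_0·M_0 + h_0·M_1 = 6(Δ_0 - S'(-1)) = 48 and h_3·M_3 + 2h_3·M_4 = 6(S'(3) - Δ_3) = -42.
Hence M_0 = 211/7, M_1 = -86/7, M_2 = 1, M_3 = 100/7, M_4 = -197/7.
On [1, 2], S'(t) = b_2 + 2c_2·(t - 1) + 3d_2·(t - 1)² with b_2 = Δ_2 - h_2(2M_2 + M_3)/6 = -12/7, c_2 = M_2/2 = 1/2, d_2 = (M_3 - M_2)/(6h_2) = 31/14. So S'(1) = -12/7.

-1.7143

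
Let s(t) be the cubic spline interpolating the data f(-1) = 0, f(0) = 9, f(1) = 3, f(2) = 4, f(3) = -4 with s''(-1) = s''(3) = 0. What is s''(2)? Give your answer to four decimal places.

Write m_i for s''(x_i). With h_i = 1, 1, 1, 1 and divided differences Δ_i = 9, -6, 1, -8, the continuity of s' gives the tridiagonal system
  1·m_0 + 4·m_1 + 1·m_2 = 6(Δ_1 - Δ_0) = -90
  1·m_1 + 4·m_2 + 1·m_3 = 6(Δ_2 - Δ_1) = 42
  1·m_2 + 4·m_3 + 1·m_4 = 6(Δ_3 - Δ_2) = -54
Natural end conditions: m_0 = m_4 = 0.
Solving the tridiagonal system: m_0 = 0, m_1 = -393/14, m_2 = 156/7, m_3 = -267/14, m_4 = 0.

-19.0714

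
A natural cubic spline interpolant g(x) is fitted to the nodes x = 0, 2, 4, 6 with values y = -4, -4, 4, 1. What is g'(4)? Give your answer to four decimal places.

1.9667

Put m_i = g'' at the i-th knot. Here h = (2, 2, 2) and Δ = (0, 4, -3/2), so the interior equations h_(i-1)·m_(i-1) + 2(h_(i-1)+h_i)·m_i + h_i·m_(i+1) = 6(Δ_i − Δ_(i-1)) read
  2·m_0 + 8·m_1 + 2·m_2 = 6(Δ_1 - Δ_0) = 24
  2·m_1 + 8·m_2 + 2·m_3 = 6(Δ_2 - Δ_1) = -33
Natural end conditions: m_0 = m_3 = 0.
Hence m_0 = 0, m_1 = 43/10, m_2 = -26/5, m_3 = 0.
On [4, 6], g'(x) = b_2 + 2c_2·(x - 4) + 3d_2·(x - 4)² with b_2 = Δ_2 - h_2(2m_2 + m_3)/6 = 59/30, c_2 = m_2/2 = -13/5, d_2 = (m_3 - m_2)/(6h_2) = 13/30. So g'(4) = 59/30.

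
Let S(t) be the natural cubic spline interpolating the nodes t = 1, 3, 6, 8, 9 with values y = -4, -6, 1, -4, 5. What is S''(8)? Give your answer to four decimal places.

13.7925

Let σ_i = S''(x_i). Step sizes h_i = 2, 3, 2, 1; slopes of the chords Δ_i = (y_(i+1) - y_i)/h_i = -1, 7/3, -5/2, 9.
  2·σ_0 + 10·σ_1 + 3·σ_2 = 6(Δ_1 - Δ_0) = 20
  3·σ_1 + 10·σ_2 + 2·σ_3 = 6(Δ_2 - Δ_1) = -29
  2·σ_2 + 6·σ_3 + 1·σ_4 = 6(Δ_3 - Δ_2) = 69
Natural end conditions: σ_0 = σ_4 = 0.
Solving the tridiagonal system: σ_0 = 0, σ_1 = 1028/253, σ_2 = -1740/253, σ_3 = 6979/506, σ_4 = 0.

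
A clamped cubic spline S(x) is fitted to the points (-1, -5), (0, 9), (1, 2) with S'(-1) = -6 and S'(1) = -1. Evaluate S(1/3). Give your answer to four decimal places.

Let m_i = S''(x_i). Step sizes h_i = 1, 1; slopes of the chords Δ_i = (y_(i+1) - y_i)/h_i = 14, -7.
  1·m_0 + 4·m_1 + 1·m_2 = 6(Δ_1 - Δ_0) = -126
Clamped end conditions give two more equations: 2h_0·m_0 + h_0·m_1 = 6(Δ_0 - S'(-1)) = 120 and h_1·m_1 + 2h_1·m_2 = 6(S'(1) - Δ_1) = 36.
Solving the tridiagonal system: m_0 = 94, m_1 = -68, m_2 = 52.
On [0, 1], S(x) = 9 + 7·x - 34·x² + 20·x³.
With x = 1/3: S(1/3) = 224/27.

8.2963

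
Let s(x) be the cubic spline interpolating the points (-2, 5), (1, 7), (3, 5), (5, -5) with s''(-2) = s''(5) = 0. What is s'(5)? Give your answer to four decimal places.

-5.9649

Write M_i for s''(x_i). With h_i = 3, 2, 2 and divided differences Δ_i = 2/3, -1, -5, the continuity of s' gives the tridiagonal system
  3·M_0 + 10·M_1 + 2·M_2 = 6(Δ_1 - Δ_0) = -10
  2·M_1 + 8·M_2 + 2·M_3 = 6(Δ_2 - Δ_1) = -24
Natural end conditions: M_0 = M_3 = 0.
Forward elimination and back-substitution give M_0 = 0, M_1 = -8/19, M_2 = -55/19, M_3 = 0.
On [3, 5], s'(x) = b_2 + 2c_2·(x - 3) + 3d_2·(x - 3)² with b_2 = Δ_2 - h_2(2M_2 + M_3)/6 = -175/57, c_2 = M_2/2 = -55/38, d_2 = (M_3 - M_2)/(6h_2) = 55/228. So s'(5) = -340/57.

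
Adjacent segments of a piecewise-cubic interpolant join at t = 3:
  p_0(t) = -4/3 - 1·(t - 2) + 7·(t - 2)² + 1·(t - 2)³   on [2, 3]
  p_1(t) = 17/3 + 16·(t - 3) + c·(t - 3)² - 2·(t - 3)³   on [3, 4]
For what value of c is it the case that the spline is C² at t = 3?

p_0''(t) = 14 + 6·(t - 2), so p_0''(3) = 20. On the right, p_1''(3) = 2c, so c = 10.

10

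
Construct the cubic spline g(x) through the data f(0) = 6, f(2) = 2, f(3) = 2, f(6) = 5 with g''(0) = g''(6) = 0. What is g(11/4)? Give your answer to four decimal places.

Put M_i = g'' at the i-th knot. Here h = (2, 1, 3) and Δ = (-2, 0, 1), so the interior equations h_(i-1)·M_(i-1) + 2(h_(i-1)+h_i)·M_i + h_i·M_(i+1) = 6(Δ_i − Δ_(i-1)) read
  2·M_0 + 6·M_1 + 1·M_2 = 6(Δ_1 - Δ_0) = 12
  1·M_1 + 8·M_2 + 3·M_3 = 6(Δ_2 - Δ_1) = 6
Natural end conditions: M_0 = M_3 = 0.
Hence M_0 = 0, M_1 = 90/47, M_2 = 24/47, M_3 = 0.
On [2, 3], g(x) = 2 - 34/47·(x - 2) + 45/47·(x - 2)² - 11/47·(x - 2)³.
With (x - 2) = 3/4: g(11/4) = 5707/3008.

1.8973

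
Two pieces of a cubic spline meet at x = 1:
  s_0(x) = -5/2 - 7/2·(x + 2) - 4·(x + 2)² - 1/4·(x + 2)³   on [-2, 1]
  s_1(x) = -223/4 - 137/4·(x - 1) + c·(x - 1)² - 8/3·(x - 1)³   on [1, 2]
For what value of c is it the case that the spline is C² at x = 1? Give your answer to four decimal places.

s_0''(x) = -8 - 3/2·(x + 2), so s_0''(1) = -25/2. On the right, s_1''(1) = 2c, so c = -25/4.

-6.2500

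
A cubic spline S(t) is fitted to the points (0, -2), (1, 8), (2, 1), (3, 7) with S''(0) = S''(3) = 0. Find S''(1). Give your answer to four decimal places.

Put m_i = S'' at the i-th knot. Here h = (1, 1, 1) and Δ = (10, -7, 6), so the interior equations h_(i-1)·m_(i-1) + 2(h_(i-1)+h_i)·m_i + h_i·m_(i+1) = 6(Δ_i − Δ_(i-1)) read
  1·m_0 + 4·m_1 + 1·m_2 = 6(Δ_1 - Δ_0) = -102
  1·m_1 + 4·m_2 + 1·m_3 = 6(Δ_2 - Δ_1) = 78
Natural end conditions: m_0 = m_3 = 0.
Solving the tridiagonal system: m_0 = 0, m_1 = -162/5, m_2 = 138/5, m_3 = 0.

-32.4000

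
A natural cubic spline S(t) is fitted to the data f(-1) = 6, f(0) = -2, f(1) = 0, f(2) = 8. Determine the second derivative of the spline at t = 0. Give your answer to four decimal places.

Put σ_i = S'' at the i-th knot. Here h = (1, 1, 1) and Δ = (-8, 2, 8), so the interior equations h_(i-1)·σ_(i-1) + 2(h_(i-1)+h_i)·σ_i + h_i·σ_(i+1) = 6(Δ_i − Δ_(i-1)) read
  1·σ_0 + 4·σ_1 + 1·σ_2 = 6(Δ_1 - Δ_0) = 60
  1·σ_1 + 4·σ_2 + 1·σ_3 = 6(Δ_2 - Δ_1) = 36
Natural end conditions: σ_0 = σ_3 = 0.
Solving: σ_0 = 0, σ_1 = 68/5, σ_2 = 28/5, σ_3 = 0.

13.6000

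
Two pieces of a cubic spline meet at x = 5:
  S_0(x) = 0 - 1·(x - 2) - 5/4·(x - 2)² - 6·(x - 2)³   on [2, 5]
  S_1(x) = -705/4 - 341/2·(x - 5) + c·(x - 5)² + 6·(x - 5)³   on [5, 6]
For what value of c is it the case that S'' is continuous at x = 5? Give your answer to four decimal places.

-55.2500

S_0''(x) = -5/2 - 36·(x - 2), so S_0''(5) = -221/2. On the right, S_1''(5) = 2c, so c = -221/4.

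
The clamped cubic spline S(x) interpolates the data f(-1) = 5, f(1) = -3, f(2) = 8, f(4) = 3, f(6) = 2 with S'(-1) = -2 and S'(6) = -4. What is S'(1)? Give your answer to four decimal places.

6.6393

Let m_i = S''(x_i). Step sizes h_i = 2, 1, 2, 2; slopes of the chords Δ_i = (y_(i+1) - y_i)/h_i = -4, 11, -5/2, -1/2.
  2·m_0 + 6·m_1 + 1·m_2 = 6(Δ_1 - Δ_0) = 90
  1·m_1 + 6·m_2 + 2·m_3 = 6(Δ_2 - Δ_1) = -81
  2·m_2 + 8·m_3 + 2·m_4 = 6(Δ_3 - Δ_2) = 12
Clamped end conditions give two more equations: 2h_0·m_0 + h_0·m_1 = 6(Δ_0 - S'(-1)) = -12 and h_3·m_3 + 2h_3·m_4 = 6(S'(6) - Δ_3) = -21.
Hence m_0 = -893/61, m_1 = 1420/61, m_2 = -1244/61, m_3 = 1103/122, m_4 = -596/61.
On [1, 2], S'(x) = b_1 + 2c_1·(x - 1) + 3d_1·(x - 1)² with b_1 = Δ_1 - h_1(2m_1 + m_2)/6 = 405/61, c_1 = m_1/2 = 710/61, d_1 = (m_2 - m_1)/(6h_1) = -444/61. So S'(1) = 405/61.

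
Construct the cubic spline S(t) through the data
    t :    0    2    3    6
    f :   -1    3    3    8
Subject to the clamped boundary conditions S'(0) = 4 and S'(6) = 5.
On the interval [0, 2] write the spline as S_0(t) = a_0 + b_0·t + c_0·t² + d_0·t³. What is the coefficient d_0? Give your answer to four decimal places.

With M_i denoting the second derivative at x_i, h_i = 2, 1, 3, and Δ_i = (y_(i+1) − y_i)/h_i = 2, 0, 5/3:
  2·M_0 + 6·M_1 + 1·M_2 = 6(Δ_1 - Δ_0) = -12
  1·M_1 + 8·M_2 + 3·M_3 = 6(Δ_2 - Δ_1) = 10
Clamped end conditions give two more equations: 2h_0·M_0 + h_0·M_1 = 6(Δ_0 - S'(0)) = -12 and h_2·M_2 + 2h_2·M_3 = 6(S'(6) - Δ_2) = 20.
Solving: M_0 = -50/21, M_1 = -26/21, M_2 = 4/21, M_3 = 68/21.
On [0, 2], with S_0(t) = a_0 + b_0·t + c_0·t² + d_0·t³: c_0 = M_0/2 = -25/21, d_0 = (M_1 - M_0)/(6h_0) = 2/21, b_0 = Δ_0 - h_0(2M_0 + M_1)/6 = 4.

0.0952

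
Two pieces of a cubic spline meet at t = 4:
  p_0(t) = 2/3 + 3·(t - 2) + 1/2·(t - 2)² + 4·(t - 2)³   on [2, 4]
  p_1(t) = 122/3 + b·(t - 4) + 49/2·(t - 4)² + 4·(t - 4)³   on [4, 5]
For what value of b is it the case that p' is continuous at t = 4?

p_0'(t) = 3 + 1·(t - 2) + 12·(t - 2)², so p_0'(4) = 53. On the right, p_1'(4) = b, so b = 53.

53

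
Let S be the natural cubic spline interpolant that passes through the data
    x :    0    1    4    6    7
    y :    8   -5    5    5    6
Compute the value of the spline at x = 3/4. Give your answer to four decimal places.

-2.5667

Let m_i = S''(x_i). Step sizes h_i = 1, 3, 2, 1; slopes of the chords Δ_i = (y_(i+1) - y_i)/h_i = -13, 10/3, 0, 1.
  1·m_0 + 8·m_1 + 3·m_2 = 6(Δ_1 - Δ_0) = 98
  3·m_1 + 10·m_2 + 2·m_3 = 6(Δ_2 - Δ_1) = -20
  2·m_2 + 6·m_3 + 1·m_4 = 6(Δ_3 - Δ_2) = 6
Natural end conditions: m_0 = m_4 = 0.
Solving the tridiagonal system: m_0 = 0, m_1 = 2942/197, m_2 = -1410/197, m_3 = 667/197, m_4 = 0.
On [0, 1], S(x) = 8 - 9154/591·x + 0·x² + 1471/591·x³.
With x = 3/4: S(3/4) = -32361/12608.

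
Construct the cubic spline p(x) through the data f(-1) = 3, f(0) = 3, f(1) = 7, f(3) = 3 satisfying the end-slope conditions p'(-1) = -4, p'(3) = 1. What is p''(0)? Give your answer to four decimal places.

6.3636

Write σ_i for p''(x_i). With h_i = 1, 1, 2 and divided differences Δ_i = 0, 4, -2, the continuity of p' gives the tridiagonal system
  1·σ_0 + 4·σ_1 + 1·σ_2 = 6(Δ_1 - Δ_0) = 24
  1·σ_1 + 6·σ_2 + 2·σ_3 = 6(Δ_2 - Δ_1) = -36
Clamped end conditions give two more equations: 2h_0·σ_0 + h_0·σ_1 = 6(Δ_0 - p'(-1)) = 24 and h_2·σ_2 + 2h_2·σ_3 = 6(p'(3) - Δ_2) = 18.
Forward elimination and back-substitution give σ_0 = 97/11, σ_1 = 70/11, σ_2 = -113/11, σ_3 = 106/11.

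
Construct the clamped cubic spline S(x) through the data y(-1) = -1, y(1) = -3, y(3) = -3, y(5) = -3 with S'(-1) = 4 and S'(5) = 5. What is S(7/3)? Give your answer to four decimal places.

With m_i denoting the second derivative at x_i, h_i = 2, 2, 2, and Δ_i = (y_(i+1) − y_i)/h_i = -1, 0, 0:
  2·m_0 + 8·m_1 + 2·m_2 = 6(Δ_1 - Δ_0) = 6
  2·m_1 + 8·m_2 + 2·m_3 = 6(Δ_2 - Δ_1) = 0
Clamped end conditions give two more equations: 2h_0·m_0 + h_0·m_1 = 6(Δ_0 - S'(-1)) = -30 and h_2·m_2 + 2h_2·m_3 = 6(S'(5) - Δ_2) = 30.
Hence m_0 = -142/15, m_1 = 59/15, m_2 = -49/15, m_3 = 137/15.
On [1, 3], S(x) = -3 - 23/15·(x - 1) + 59/30·(x - 1)² - 3/5·(x - 1)³.
With (x - 1) = 4/3: S(7/3) = -401/135.

-2.9704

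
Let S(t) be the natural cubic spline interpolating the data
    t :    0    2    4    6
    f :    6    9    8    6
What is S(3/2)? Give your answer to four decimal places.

With M_i denoting the second derivative at x_i, h_i = 2, 2, 2, and Δ_i = (y_(i+1) − y_i)/h_i = 3/2, -1/2, -1:
  2·M_0 + 8·M_1 + 2·M_2 = 6(Δ_1 - Δ_0) = -12
  2·M_1 + 8·M_2 + 2·M_3 = 6(Δ_2 - Δ_1) = -3
Natural end conditions: M_0 = M_3 = 0.
Forward elimination and back-substitution give M_0 = 0, M_1 = -3/2, M_2 = 0, M_3 = 0.
On [0, 2], S(t) = 6 + 2·t + 0·t² - 1/8·t³.
With t = 3/2: S(3/2) = 549/64.

8.5781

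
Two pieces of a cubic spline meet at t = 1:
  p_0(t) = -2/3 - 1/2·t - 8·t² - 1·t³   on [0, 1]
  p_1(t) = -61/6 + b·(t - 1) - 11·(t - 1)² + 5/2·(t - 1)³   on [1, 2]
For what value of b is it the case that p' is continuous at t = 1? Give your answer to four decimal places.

p_0'(t) = -1/2 - 16·t - 3·t², so p_0'(1) = -39/2. On the right, p_1'(1) = b, so b = -39/2.

-19.5000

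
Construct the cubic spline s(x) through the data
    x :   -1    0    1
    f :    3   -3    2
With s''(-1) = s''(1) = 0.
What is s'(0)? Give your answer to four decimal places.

With M_i denoting the second derivative at x_i, h_i = 1, 1, and Δ_i = (y_(i+1) − y_i)/h_i = -6, 5:
  1·M_0 + 4·M_1 + 1·M_2 = 6(Δ_1 - Δ_0) = 66
Natural end conditions: M_0 = M_2 = 0.
Solving: M_0 = 0, M_1 = 33/2, M_2 = 0.
On [0, 1], s'(x) = b_1 + 2c_1·x + 3d_1·x² with b_1 = Δ_1 - h_1(2M_1 + M_2)/6 = -1/2, c_1 = M_1/2 = 33/4, d_1 = (M_2 - M_1)/(6h_1) = -11/4. So s'(0) = -1/2.

-0.5000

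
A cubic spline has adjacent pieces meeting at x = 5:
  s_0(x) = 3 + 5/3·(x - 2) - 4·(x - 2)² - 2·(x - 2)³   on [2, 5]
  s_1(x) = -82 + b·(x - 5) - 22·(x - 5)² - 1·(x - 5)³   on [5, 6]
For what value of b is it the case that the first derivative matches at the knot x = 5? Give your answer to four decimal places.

s_0'(x) = 5/3 - 8·(x - 2) - 6·(x - 2)², so s_0'(5) = -229/3. On the right, s_1'(5) = b, so b = -229/3.

-76.3333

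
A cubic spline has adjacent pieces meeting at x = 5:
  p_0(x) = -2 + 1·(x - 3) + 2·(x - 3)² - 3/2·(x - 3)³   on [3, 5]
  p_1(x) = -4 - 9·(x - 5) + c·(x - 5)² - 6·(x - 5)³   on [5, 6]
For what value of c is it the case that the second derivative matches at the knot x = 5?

p_0''(x) = 4 - 9·(x - 3), so p_0''(5) = -14. On the right, p_1''(5) = 2c, so c = -7.

-7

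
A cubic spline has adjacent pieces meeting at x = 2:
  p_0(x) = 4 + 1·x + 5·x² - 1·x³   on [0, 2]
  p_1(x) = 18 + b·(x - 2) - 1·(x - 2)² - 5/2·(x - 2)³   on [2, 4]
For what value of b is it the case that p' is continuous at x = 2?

9

p_0'(x) = 1 + 10·x - 3·x², so p_0'(2) = 9. On the right, p_1'(2) = b, so b = 9.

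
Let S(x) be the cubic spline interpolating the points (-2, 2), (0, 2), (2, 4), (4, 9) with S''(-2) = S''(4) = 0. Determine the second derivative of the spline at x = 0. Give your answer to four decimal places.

0.5000

With m_i denoting the second derivative at x_i, h_i = 2, 2, 2, and Δ_i = (y_(i+1) − y_i)/h_i = 0, 1, 5/2:
  2·m_0 + 8·m_1 + 2·m_2 = 6(Δ_1 - Δ_0) = 6
  2·m_1 + 8·m_2 + 2·m_3 = 6(Δ_2 - Δ_1) = 9
Natural end conditions: m_0 = m_3 = 0.
Forward elimination and back-substitution give m_0 = 0, m_1 = 1/2, m_2 = 1, m_3 = 0.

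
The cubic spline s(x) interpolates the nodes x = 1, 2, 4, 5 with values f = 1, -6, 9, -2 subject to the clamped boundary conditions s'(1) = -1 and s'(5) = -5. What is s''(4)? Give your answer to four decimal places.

Put σ_i = s'' at the i-th knot. Here h = (1, 2, 1) and Δ = (-7, 15/2, -11), so the interior equations h_(i-1)·σ_(i-1) + 2(h_(i-1)+h_i)·σ_i + h_i·σ_(i+1) = 6(Δ_i − Δ_(i-1)) read
  1·σ_0 + 6·σ_1 + 2·σ_2 = 6(Δ_1 - Δ_0) = 87
  2·σ_1 + 6·σ_2 + 1·σ_3 = 6(Δ_2 - Δ_1) = -111
Clamped end conditions give two more equations: 2h_0·σ_0 + h_0·σ_1 = 6(Δ_0 - s'(1)) = -36 and h_2·σ_2 + 2h_2·σ_3 = 6(s'(5) - Δ_2) = 36.
Hence σ_0 = -1187/35, σ_1 = 1114/35, σ_2 = -1226/35, σ_3 = 1243/35.

-35.0286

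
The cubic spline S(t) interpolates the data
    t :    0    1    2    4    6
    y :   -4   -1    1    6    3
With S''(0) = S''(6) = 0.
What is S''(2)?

2

With σ_i denoting the second derivative at x_i, h_i = 1, 1, 2, 2, and Δ_i = (y_(i+1) − y_i)/h_i = 3, 2, 5/2, -3/2:
  1·σ_0 + 4·σ_1 + 1·σ_2 = 6(Δ_1 - Δ_0) = -6
  1·σ_1 + 6·σ_2 + 2·σ_3 = 6(Δ_2 - Δ_1) = 3
  2·σ_2 + 8·σ_3 + 2·σ_4 = 6(Δ_3 - Δ_2) = -24
Natural end conditions: σ_0 = σ_4 = 0.
Solving the tridiagonal system: σ_0 = 0, σ_1 = -2, σ_2 = 2, σ_3 = -7/2, σ_4 = 0.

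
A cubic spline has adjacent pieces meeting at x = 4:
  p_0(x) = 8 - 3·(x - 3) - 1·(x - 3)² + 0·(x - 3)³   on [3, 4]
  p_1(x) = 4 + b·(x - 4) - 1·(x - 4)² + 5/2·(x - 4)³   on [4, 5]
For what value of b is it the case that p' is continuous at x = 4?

-5

p_0'(x) = -3 - 2·(x - 3) + 0·(x - 3)², so p_0'(4) = -5. On the right, p_1'(4) = b, so b = -5.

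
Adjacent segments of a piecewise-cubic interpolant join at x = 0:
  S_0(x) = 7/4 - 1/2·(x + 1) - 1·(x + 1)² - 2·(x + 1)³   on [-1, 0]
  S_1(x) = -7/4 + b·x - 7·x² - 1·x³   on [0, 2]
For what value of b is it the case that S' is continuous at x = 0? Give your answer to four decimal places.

-8.5000

S_0'(x) = -1/2 - 2·(x + 1) - 6·(x + 1)², so S_0'(0) = -17/2. On the right, S_1'(0) = b, so b = -17/2.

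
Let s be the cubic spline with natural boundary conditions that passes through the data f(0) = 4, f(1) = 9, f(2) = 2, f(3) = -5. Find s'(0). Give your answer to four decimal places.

8.2000

Write σ_i for s''(x_i). With h_i = 1, 1, 1 and divided differences Δ_i = 5, -7, -7, the continuity of s' gives the tridiagonal system
  1·σ_0 + 4·σ_1 + 1·σ_2 = 6(Δ_1 - Δ_0) = -72
  1·σ_1 + 4·σ_2 + 1·σ_3 = 6(Δ_2 - Δ_1) = 0
Natural end conditions: σ_0 = σ_3 = 0.
Forward elimination and back-substitution give σ_0 = 0, σ_1 = -96/5, σ_2 = 24/5, σ_3 = 0.
On [0, 1], s'(x) = b_0 + 2c_0·x + 3d_0·x² with b_0 = Δ_0 - h_0(2σ_0 + σ_1)/6 = 41/5, c_0 = σ_0/2 = 0, d_0 = (σ_1 - σ_0)/(6h_0) = -16/5. So s'(0) = 41/5.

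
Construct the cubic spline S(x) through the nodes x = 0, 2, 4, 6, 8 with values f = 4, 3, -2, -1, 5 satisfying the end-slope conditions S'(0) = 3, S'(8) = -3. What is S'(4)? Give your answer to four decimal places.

-1.8214

Let m_i = S''(x_i). Step sizes h_i = 2, 2, 2, 2; slopes of the chords Δ_i = (y_(i+1) - y_i)/h_i = -1/2, -5/2, 1/2, 3.
  2·m_0 + 8·m_1 + 2·m_2 = 6(Δ_1 - Δ_0) = -12
  2·m_1 + 8·m_2 + 2·m_3 = 6(Δ_2 - Δ_1) = 18
  2·m_2 + 8·m_3 + 2·m_4 = 6(Δ_3 - Δ_2) = 15
Clamped end conditions give two more equations: 2h_0·m_0 + h_0·m_1 = 6(Δ_0 - S'(0)) = -21 and h_3·m_3 + 2h_3·m_4 = 6(S'(8) - Δ_3) = -36.
Solving the tridiagonal system: m_0 = -555/112, m_1 = -33/56, m_2 = 21/16, m_3 = 243/56, m_4 = -1251/112.
On [4, 6], S'(x) = b_2 + 2c_2·(x - 4) + 3d_2·(x - 4)² with b_2 = Δ_2 - h_2(2m_2 + m_3)/6 = -51/28, c_2 = m_2/2 = 21/32, d_2 = (m_3 - m_2)/(6h_2) = 113/448. So S'(4) = -51/28.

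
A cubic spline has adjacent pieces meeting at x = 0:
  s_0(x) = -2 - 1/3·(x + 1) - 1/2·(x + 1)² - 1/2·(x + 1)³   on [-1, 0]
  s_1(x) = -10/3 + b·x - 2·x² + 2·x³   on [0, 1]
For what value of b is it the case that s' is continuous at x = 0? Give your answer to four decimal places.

s_0'(x) = -1/3 - 1·(x + 1) - 3/2·(x + 1)², so s_0'(0) = -17/6. On the right, s_1'(0) = b, so b = -17/6.

-2.8333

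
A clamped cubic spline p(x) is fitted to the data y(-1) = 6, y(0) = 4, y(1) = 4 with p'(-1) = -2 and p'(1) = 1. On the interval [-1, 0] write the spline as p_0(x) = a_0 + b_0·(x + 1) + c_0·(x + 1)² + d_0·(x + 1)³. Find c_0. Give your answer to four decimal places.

With M_i denoting the second derivative at x_i, h_i = 1, 1, and Δ_i = (y_(i+1) − y_i)/h_i = -2, 0:
  1·M_0 + 4·M_1 + 1·M_2 = 6(Δ_1 - Δ_0) = 12
Clamped end conditions give two more equations: 2h_0·M_0 + h_0·M_1 = 6(Δ_0 - p'(-1)) = 0 and h_1·M_1 + 2h_1·M_2 = 6(p'(1) - Δ_1) = 6.
Forward elimination and back-substitution give M_0 = -3/2, M_1 = 3, M_2 = 3/2.
On [-1, 0], with p_0(x) = a_0 + b_0·(x + 1) + c_0·(x + 1)² + d_0·(x + 1)³: c_0 = M_0/2 = -3/4, d_0 = (M_1 - M_0)/(6h_0) = 3/4, b_0 = Δ_0 - h_0(2M_0 + M_1)/6 = -2.

-0.7500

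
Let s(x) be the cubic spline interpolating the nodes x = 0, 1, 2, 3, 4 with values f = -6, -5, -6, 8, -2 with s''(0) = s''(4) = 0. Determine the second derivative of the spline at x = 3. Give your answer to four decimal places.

Put σ_i = s'' at the i-th knot. Here h = (1, 1, 1, 1) and Δ = (1, -1, 14, -10), so the interior equations h_(i-1)·σ_(i-1) + 2(h_(i-1)+h_i)·σ_i + h_i·σ_(i+1) = 6(Δ_i − Δ_(i-1)) read
  1·σ_0 + 4·σ_1 + 1·σ_2 = 6(Δ_1 - Δ_0) = -12
  1·σ_1 + 4·σ_2 + 1·σ_3 = 6(Δ_2 - Δ_1) = 90
  1·σ_2 + 4·σ_3 + 1·σ_4 = 6(Δ_3 - Δ_2) = -144
Natural end conditions: σ_0 = σ_4 = 0.
Hence σ_0 = 0, σ_1 = -171/14, σ_2 = 258/7, σ_3 = -633/14, σ_4 = 0.

-45.2143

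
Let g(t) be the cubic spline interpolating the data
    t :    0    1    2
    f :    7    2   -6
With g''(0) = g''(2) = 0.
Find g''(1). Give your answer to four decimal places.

-4.5000

Put m_i = g'' at the i-th knot. Here h = (1, 1) and Δ = (-5, -8), so the interior equations h_(i-1)·m_(i-1) + 2(h_(i-1)+h_i)·m_i + h_i·m_(i+1) = 6(Δ_i − Δ_(i-1)) read
  1·m_0 + 4·m_1 + 1·m_2 = 6(Δ_1 - Δ_0) = -18
Natural end conditions: m_0 = m_2 = 0.
Forward elimination and back-substitution give m_0 = 0, m_1 = -9/2, m_2 = 0.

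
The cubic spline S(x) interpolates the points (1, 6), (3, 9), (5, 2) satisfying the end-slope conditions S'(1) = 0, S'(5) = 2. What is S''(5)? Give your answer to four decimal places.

Write M_i for S''(x_i). With h_i = 2, 2 and divided differences Δ_i = 3/2, -7/2, the continuity of S' gives the tridiagonal system
  2·M_0 + 8·M_1 + 2·M_2 = 6(Δ_1 - Δ_0) = -30
Clamped end conditions give two more equations: 2h_0·M_0 + h_0·M_1 = 6(Δ_0 - S'(1)) = 9 and h_1·M_1 + 2h_1·M_2 = 6(S'(5) - Δ_1) = 33.
Forward elimination and back-substitution give M_0 = 13/2, M_1 = -17/2, M_2 = 25/2.

12.5000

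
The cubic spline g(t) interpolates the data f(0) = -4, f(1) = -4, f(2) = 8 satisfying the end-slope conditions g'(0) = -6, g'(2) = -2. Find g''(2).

Write M_i for g''(x_i). With h_i = 1, 1 and divided differences Δ_i = 0, 12, the continuity of g' gives the tridiagonal system
  1·M_0 + 4·M_1 + 1·M_2 = 6(Δ_1 - Δ_0) = 72
Clamped end conditions give two more equations: 2h_0·M_0 + h_0·M_1 = 6(Δ_0 - g'(0)) = 36 and h_1·M_1 + 2h_1·M_2 = 6(g'(2) - Δ_1) = -84.
Solving the tridiagonal system: M_0 = 2, M_1 = 32, M_2 = -58.

-58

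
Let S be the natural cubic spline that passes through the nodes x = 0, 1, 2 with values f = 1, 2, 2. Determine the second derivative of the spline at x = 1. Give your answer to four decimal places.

Put m_i = S'' at the i-th knot. Here h = (1, 1) and Δ = (1, 0), so the interior equations h_(i-1)·m_(i-1) + 2(h_(i-1)+h_i)·m_i + h_i·m_(i+1) = 6(Δ_i − Δ_(i-1)) read
  1·m_0 + 4·m_1 + 1·m_2 = 6(Δ_1 - Δ_0) = -6
Natural end conditions: m_0 = m_2 = 0.
Hence m_0 = 0, m_1 = -3/2, m_2 = 0.

-1.5000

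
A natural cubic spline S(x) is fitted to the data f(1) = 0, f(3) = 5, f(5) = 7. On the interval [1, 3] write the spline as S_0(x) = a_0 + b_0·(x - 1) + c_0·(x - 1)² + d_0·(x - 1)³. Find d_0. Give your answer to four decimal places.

Let M_i = S''(x_i). Step sizes h_i = 2, 2; slopes of the chords Δ_i = (y_(i+1) - y_i)/h_i = 5/2, 1.
  2·M_0 + 8·M_1 + 2·M_2 = 6(Δ_1 - Δ_0) = -9
Natural end conditions: M_0 = M_2 = 0.
Hence M_0 = 0, M_1 = -9/8, M_2 = 0.
On [1, 3], with S_0(x) = a_0 + b_0·(x - 1) + c_0·(x - 1)² + d_0·(x - 1)³: c_0 = M_0/2 = 0, d_0 = (M_1 - M_0)/(6h_0) = -3/32, b_0 = Δ_0 - h_0(2M_0 + M_1)/6 = 23/8.

-0.0938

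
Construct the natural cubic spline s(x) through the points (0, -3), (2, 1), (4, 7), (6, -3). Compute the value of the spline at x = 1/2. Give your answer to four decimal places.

-2.3750

Let σ_i = s''(x_i). Step sizes h_i = 2, 2, 2; slopes of the chords Δ_i = (y_(i+1) - y_i)/h_i = 2, 3, -5.
  2·σ_0 + 8·σ_1 + 2·σ_2 = 6(Δ_1 - Δ_0) = 6
  2·σ_1 + 8·σ_2 + 2·σ_3 = 6(Δ_2 - Δ_1) = -48
Natural end conditions: σ_0 = σ_3 = 0.
Forward elimination and back-substitution give σ_0 = 0, σ_1 = 12/5, σ_2 = -33/5, σ_3 = 0.
On [0, 2], s(x) = -3 + 6/5·x + 0·x² + 1/5·x³.
With x = 1/2: s(1/2) = -19/8.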